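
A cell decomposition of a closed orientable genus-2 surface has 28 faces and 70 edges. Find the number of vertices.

For a closed orientable surface of genus 2, χ = 2 − 2·2 = -2.
V = -2 + E − F = -2 + 70 − 28 = 40.

40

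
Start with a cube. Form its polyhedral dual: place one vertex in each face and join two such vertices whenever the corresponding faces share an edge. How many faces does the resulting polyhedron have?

8

The base solid has V = 8, E = 12, F = 6.
The dual swaps V and F and preserves E: V′ = F = 6, E′ = E = 12, F′ = V = 8.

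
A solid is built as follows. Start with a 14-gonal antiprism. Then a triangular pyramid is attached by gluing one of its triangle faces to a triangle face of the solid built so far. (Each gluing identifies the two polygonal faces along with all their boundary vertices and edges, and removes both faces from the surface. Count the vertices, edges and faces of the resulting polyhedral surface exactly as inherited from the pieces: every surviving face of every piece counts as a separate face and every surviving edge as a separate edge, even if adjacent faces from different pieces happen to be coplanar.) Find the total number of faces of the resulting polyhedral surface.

32

A 14-gonal antiprism: V=28, E=56, F=30.
Attach a triangular pyramid (V=4, E=6, F=4) along a 3-gon: merge 3 vertices and 3 edges, delete both glued faces → V=29, E=59, F=32.
Check: V − E + F = 29 − 59 + 32 = 2.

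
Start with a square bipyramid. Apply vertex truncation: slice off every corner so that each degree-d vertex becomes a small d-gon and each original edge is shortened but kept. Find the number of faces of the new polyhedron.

14

The base solid has V = 6, E = 12, F = 8.
Truncation replaces each original edge-end by a new vertex, so V′ = 2E = 24.
Each original edge survives, and each old vertex of degree d contributes d new edges; summing degrees gives Σd = 2E, so E′ = E + 2E = 3E = 36.
Each original face survives and each original vertex becomes one new face: F′ = F + V = 14.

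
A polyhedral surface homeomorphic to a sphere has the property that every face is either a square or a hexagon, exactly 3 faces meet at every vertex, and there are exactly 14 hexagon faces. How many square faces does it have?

Let x be the number of squares; then F = 14 + x.
Edge–face incidences: 2E = 6·14 + 4·x = 84 + 4x.
Every vertex has degree 3, so 3V = 2E.
Euler: V − E + F = 2 ⇒ (2E)/3 − E + (14 + x) = 2.
Multiply by 6: 2·(2E) − 3·(2E) + 6·(14 + x) = 12, i.e. 84 + 6x − (84 + 4x) = 12.
Collecting terms: 2x = 12, so x = 6.
Then 2E = 84 + 4·6 = 108, so E = 54, V = 2E/3 = 36, F = 14 + 6 = 20.

6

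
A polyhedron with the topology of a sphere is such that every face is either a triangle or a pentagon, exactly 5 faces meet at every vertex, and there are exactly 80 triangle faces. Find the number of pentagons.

12

Let x be the number of pentagons; then F = 80 + x.
Edge–face incidences: 2E = 3·80 + 5·x = 240 + 5x.
Every vertex has degree 5, so 5V = 2E.
Euler: V − E + F = 2 ⇒ (2E)/5 − E + (80 + x) = 2.
Multiply by 10: 2·(2E) − 5·(2E) + 10·(80 + x) = 20, i.e. 800 + 10x − 3·(240 + 5x) = 20.
Collecting terms: −5x + 80 = 20, so −5x = −60, so x = 12.
Then 2E = 240 + 5·12 = 300, so E = 150, V = 2E/5 = 60, F = 80 + 12 = 92.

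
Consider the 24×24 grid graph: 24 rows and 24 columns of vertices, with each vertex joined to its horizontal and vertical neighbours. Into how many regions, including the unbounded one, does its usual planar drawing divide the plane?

530

The grid has V = 24·24 = 576 vertices and E = 24·23 + 24·23 = 1104 edges.
F = 2 − V + E = 2 − 576 + 1104 = 530.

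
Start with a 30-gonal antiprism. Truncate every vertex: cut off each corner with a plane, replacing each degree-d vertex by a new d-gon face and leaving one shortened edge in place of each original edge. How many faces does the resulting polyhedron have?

The base solid has V = 60, E = 120, F = 62.
Truncation replaces each original edge-end by a new vertex, so V′ = 2E = 240.
Each original edge survives, and each old vertex of degree d contributes d new edges; summing degrees gives Σd = 2E, so E′ = E + 2E = 3E = 360.
Each original face survives and each original vertex becomes one new face: F′ = F + V = 122.

122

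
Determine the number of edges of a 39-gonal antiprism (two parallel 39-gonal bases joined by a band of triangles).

156

An antiprism on an n-gon has two n-gon caps and 2n triangles: V = 2·39 = 78, E = 4·39 = 156, F = 2·39 + 2 = 80.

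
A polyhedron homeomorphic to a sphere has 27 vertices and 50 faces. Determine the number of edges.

75

Here V − E + F = 2.
E = V + F − (2) = 27 + 50 − (2) = 75.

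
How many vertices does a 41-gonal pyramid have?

A pyramid on an n-gon base has one n-gon and n triangles: V = 41 + 1 = 42, E = 2·41 = 82, F = 41 + 1 = 42.

42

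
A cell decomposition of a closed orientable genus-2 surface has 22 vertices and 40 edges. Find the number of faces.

For a closed orientable surface of genus 2, χ = 2 − 2·2 = -2.
F = -2 − V + E = -2 − 22 + 40 = 16.

16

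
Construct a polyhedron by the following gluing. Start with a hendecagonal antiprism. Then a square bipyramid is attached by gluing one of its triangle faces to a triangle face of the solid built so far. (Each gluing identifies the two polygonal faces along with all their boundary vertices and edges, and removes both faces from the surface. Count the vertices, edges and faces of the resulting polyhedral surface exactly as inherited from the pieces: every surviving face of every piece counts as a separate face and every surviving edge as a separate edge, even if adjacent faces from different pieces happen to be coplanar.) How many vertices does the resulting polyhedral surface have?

25

A hendecagonal antiprism: V=22, E=44, F=24.
Attach a square bipyramid (V=6, E=12, F=8) along a 3-gon: merge 3 vertices and 3 edges, delete both glued faces → V=25, E=53, F=30.
Check: V − E + F = 25 − 53 + 30 = 2.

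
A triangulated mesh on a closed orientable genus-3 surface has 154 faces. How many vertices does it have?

χ = 2 − 2·3 = -4, and every face is a triangle so 3F = 2E.
E = 3·154/2 = 231. Then V = -4 + E − F = -4 + 231 − 154 = 73.

73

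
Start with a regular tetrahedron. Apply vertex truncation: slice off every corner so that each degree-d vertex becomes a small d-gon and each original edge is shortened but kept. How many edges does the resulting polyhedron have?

The base solid has V = 4, E = 6, F = 4.
Truncation replaces each original edge-end by a new vertex, so V′ = 2E = 12.
Each original edge survives, and each old vertex of degree d contributes d new edges; summing degrees gives Σd = 2E, so E′ = E + 2E = 3E = 18.
Each original face survives and each original vertex becomes one new face: F′ = F + V = 8.

18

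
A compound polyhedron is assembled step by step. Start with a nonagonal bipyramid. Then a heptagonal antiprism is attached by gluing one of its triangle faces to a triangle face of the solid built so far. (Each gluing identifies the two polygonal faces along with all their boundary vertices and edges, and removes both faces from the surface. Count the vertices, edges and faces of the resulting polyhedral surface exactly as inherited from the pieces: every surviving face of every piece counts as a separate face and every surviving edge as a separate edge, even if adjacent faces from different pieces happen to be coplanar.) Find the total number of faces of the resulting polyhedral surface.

32

A nonagonal bipyramid: V=11, E=27, F=18.
Attach a heptagonal antiprism (V=14, E=28, F=16) along a 3-gon: merge 3 vertices and 3 edges, delete both glued faces → V=22, E=52, F=32.
Check: V − E + F = 22 − 52 + 32 = 2.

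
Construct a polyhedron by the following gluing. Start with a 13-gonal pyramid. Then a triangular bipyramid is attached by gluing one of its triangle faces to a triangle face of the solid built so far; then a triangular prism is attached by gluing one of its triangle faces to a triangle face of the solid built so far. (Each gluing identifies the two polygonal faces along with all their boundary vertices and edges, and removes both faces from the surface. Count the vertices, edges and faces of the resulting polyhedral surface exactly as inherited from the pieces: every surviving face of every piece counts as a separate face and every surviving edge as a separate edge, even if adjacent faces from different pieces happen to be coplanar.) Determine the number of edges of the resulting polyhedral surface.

A 13-gonal pyramid: V=14, E=26, F=14.
Attach a triangular bipyramid (V=5, E=9, F=6) along a 3-gon: merge 3 vertices and 3 edges, delete both glued faces → V=16, E=32, F=18.
Attach a triangular prism (V=6, E=9, F=5) along a 3-gon: merge 3 vertices and 3 edges, delete both glued faces → V=19, E=38, F=21.
Check: V − E + F = 19 − 38 + 21 = 2.

38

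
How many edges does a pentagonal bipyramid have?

A bipyramid over an n-gon has 2n triangular faces and n + 2 vertices: V = 5 + 2 = 7, E = 3·5 = 15, F = 2·5 = 10.

15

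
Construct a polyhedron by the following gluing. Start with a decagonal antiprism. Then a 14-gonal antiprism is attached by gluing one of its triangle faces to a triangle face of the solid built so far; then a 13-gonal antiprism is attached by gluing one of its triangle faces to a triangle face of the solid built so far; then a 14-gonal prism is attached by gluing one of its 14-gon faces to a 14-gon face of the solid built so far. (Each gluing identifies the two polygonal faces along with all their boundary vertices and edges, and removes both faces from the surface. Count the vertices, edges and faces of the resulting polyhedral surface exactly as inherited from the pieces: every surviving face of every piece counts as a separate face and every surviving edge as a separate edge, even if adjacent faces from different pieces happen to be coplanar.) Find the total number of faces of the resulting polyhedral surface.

90

A decagonal antiprism: V=20, E=40, F=22.
Attach a 14-gonal antiprism (V=28, E=56, F=30) along a 3-gon: merge 3 vertices and 3 edges, delete both glued faces → V=45, E=93, F=50.
Attach a 13-gonal antiprism (V=26, E=52, F=28) along a 3-gon: merge 3 vertices and 3 edges, delete both glued faces → V=68, E=142, F=76.
Attach a 14-gonal prism (V=28, E=42, F=16) along a 14-gon: merge 14 vertices and 14 edges, delete both glued faces → V=82, E=170, F=90.
Check: V − E + F = 82 − 170 + 90 = 2.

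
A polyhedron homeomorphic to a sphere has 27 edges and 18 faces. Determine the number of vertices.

11

Here V − E + F = 2.
V = 2 + E − F = 2 + 27 − 18 = 11.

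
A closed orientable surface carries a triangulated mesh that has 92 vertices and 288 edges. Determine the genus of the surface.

3

Every face is a triangle and each edge borders two faces, so 3F = 2·288, giving F = 192.
χ = V − E + F = 92 − 288 + 192 = -4.
For a closed orientable surface χ = 2 − 2g, so g = (2 − (-4))/2 = 3.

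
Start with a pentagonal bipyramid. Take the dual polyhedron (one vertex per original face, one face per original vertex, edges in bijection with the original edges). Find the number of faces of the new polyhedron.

7

The base solid has V = 7, E = 15, F = 10.
The dual swaps V and F and preserves E: V′ = F = 10, E′ = E = 15, F′ = V = 7.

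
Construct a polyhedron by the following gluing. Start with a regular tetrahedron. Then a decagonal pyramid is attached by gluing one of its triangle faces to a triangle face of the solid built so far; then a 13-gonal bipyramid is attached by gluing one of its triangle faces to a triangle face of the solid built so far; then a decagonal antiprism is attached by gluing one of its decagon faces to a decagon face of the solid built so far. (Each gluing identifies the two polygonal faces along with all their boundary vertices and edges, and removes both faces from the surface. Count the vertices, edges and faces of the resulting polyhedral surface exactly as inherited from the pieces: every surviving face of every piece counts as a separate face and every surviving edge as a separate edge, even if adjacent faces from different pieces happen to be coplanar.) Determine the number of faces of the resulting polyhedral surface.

A regular tetrahedron: V=4, E=6, F=4.
Attach a decagonal pyramid (V=11, E=20, F=11) along a 3-gon: merge 3 vertices and 3 edges, delete both glued faces → V=12, E=23, F=13.
Attach a 13-gonal bipyramid (V=15, E=39, F=26) along a 3-gon: merge 3 vertices and 3 edges, delete both glued faces → V=24, E=59, F=37.
Attach a decagonal antiprism (V=20, E=40, F=22) along a 10-gon: merge 10 vertices and 10 edges, delete both glued faces → V=34, E=89, F=57.
Check: V − E + F = 34 − 89 + 57 = 2.

57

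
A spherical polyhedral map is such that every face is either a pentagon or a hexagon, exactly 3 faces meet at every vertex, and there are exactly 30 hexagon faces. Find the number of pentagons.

12

Let x be the number of pentagons; then F = 30 + x.
Edge–face incidences: 2E = 6·30 + 5·x = 180 + 5x.
Every vertex has degree 3, so 3V = 2E.
Euler: V − E + F = 2 ⇒ (2E)/3 − E + (30 + x) = 2.
Multiply by 6: 2·(2E) − 3·(2E) + 6·(30 + x) = 12, i.e. 180 + 6x − (180 + 5x) = 12.
Collecting terms: x = 12.
Then 2E = 180 + 5·12 = 240, so E = 120, V = 2E/3 = 80, F = 30 + 12 = 42.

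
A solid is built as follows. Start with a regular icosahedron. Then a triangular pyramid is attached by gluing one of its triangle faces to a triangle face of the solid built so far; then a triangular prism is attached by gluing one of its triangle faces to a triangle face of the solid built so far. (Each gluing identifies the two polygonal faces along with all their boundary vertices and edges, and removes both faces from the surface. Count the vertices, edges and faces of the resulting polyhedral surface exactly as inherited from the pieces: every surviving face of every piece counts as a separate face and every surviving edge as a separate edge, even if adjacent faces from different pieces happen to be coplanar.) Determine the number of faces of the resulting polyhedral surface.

A regular icosahedron: V=12, E=30, F=20.
Attach a triangular pyramid (V=4, E=6, F=4) along a 3-gon: merge 3 vertices and 3 edges, delete both glued faces → V=13, E=33, F=22.
Attach a triangular prism (V=6, E=9, F=5) along a 3-gon: merge 3 vertices and 3 edges, delete both glued faces → V=16, E=39, F=25.
Check: V − E + F = 16 − 39 + 25 = 2.

25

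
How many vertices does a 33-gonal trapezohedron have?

The n-trapezohedron (dual of the n-antiprism) has V = 2·33 + 2 = 68, E = 4·33 = 132, F = 2·33 = 66.

68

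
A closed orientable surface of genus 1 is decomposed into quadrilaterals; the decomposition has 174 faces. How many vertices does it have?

χ = 2 − 2·1 = 0, and every face is a square so 4F = 2E.
E = 4·174/2 = 348. Then V = 0 + E − F = 0 + 348 − 174 = 174.

174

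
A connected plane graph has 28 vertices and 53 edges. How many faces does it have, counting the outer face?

Euler's formula for a connected plane graph: V − E + F = 2, so F = 2 − 28 + 53 = 27.

27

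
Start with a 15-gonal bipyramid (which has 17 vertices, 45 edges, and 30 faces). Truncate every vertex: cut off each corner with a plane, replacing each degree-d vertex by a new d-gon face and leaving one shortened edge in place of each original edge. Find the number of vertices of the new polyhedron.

Truncation replaces each original edge-end by a new vertex, so V′ = 2E = 90.
Each original edge survives, and each old vertex of degree d contributes d new edges; summing degrees gives Σd = 2E, so E′ = E + 2E = 3E = 135.
Each original face survives and each original vertex becomes one new face: F′ = F + V = 47.

90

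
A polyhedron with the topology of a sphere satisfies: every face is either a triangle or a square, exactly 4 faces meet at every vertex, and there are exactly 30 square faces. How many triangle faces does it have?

Let x be the number of triangles; then F = 30 + x.
Edge–face incidences: 2E = 4·30 + 3·x = 120 + 3x.
Every vertex has degree 4, so 4V = 2E.
Euler: V − E + F = 2 ⇒ (2E)/4 − E + (30 + x) = 2.
Multiply by 8: 2·(2E) − 4·(2E) + 8·(30 + x) = 16, i.e. 240 + 8x − 2·(120 + 3x) = 16.
Collecting terms: 2x = 16, so x = 8.
Then 2E = 120 + 3·8 = 144, so E = 72, V = 2E/4 = 36, F = 30 + 8 = 38.

8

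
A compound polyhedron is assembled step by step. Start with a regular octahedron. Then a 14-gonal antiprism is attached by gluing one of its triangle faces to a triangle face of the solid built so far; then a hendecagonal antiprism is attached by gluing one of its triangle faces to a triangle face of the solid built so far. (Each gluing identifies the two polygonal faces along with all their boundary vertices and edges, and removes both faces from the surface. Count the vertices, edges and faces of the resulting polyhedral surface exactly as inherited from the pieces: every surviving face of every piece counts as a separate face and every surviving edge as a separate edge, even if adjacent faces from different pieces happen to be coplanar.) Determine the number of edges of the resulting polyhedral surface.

A regular octahedron: V=6, E=12, F=8.
Attach a 14-gonal antiprism (V=28, E=56, F=30) along a 3-gon: merge 3 vertices and 3 edges, delete both glued faces → V=31, E=65, F=36.
Attach a hendecagonal antiprism (V=22, E=44, F=24) along a 3-gon: merge 3 vertices and 3 edges, delete both glued faces → V=50, E=106, F=58.
Check: V − E + F = 50 − 106 + 58 = 2.

106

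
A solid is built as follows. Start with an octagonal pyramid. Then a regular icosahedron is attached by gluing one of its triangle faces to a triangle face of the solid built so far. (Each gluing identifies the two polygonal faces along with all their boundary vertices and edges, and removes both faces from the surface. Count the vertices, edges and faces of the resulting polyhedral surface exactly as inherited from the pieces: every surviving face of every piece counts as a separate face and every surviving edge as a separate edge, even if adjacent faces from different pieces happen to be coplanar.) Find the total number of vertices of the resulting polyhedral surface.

An octagonal pyramid: V=9, E=16, F=9.
Attach a regular icosahedron (V=12, E=30, F=20) along a 3-gon: merge 3 vertices and 3 edges, delete both glued faces → V=18, E=43, F=27.
Check: V − E + F = 18 − 43 + 27 = 2.

18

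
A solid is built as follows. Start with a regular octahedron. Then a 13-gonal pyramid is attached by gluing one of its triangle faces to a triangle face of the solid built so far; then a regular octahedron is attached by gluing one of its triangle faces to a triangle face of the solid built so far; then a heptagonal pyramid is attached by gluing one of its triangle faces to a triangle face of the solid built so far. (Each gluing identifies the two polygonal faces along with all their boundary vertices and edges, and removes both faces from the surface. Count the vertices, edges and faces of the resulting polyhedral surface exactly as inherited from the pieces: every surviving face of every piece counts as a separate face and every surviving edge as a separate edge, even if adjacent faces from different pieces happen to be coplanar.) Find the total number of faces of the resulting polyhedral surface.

32

A regular octahedron: V=6, E=12, F=8.
Attach a 13-gonal pyramid (V=14, E=26, F=14) along a 3-gon: merge 3 vertices and 3 edges, delete both glued faces → V=17, E=35, F=20.
Attach a regular octahedron (V=6, E=12, F=8) along a 3-gon: merge 3 vertices and 3 edges, delete both glued faces → V=20, E=44, F=26.
Attach a heptagonal pyramid (V=8, E=14, F=8) along a 3-gon: merge 3 vertices and 3 edges, delete both glued faces → V=25, E=55, F=32.
Check: V − E + F = 25 − 55 + 32 = 2.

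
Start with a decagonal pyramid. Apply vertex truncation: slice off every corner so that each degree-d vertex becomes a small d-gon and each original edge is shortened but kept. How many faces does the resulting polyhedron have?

The base solid has V = 11, E = 20, F = 11.
Truncation replaces each original edge-end by a new vertex, so V′ = 2E = 40.
Each original edge survives, and each old vertex of degree d contributes d new edges; summing degrees gives Σd = 2E, so E′ = E + 2E = 3E = 60.
Each original face survives and each original vertex becomes one new face: F′ = F + V = 22.

22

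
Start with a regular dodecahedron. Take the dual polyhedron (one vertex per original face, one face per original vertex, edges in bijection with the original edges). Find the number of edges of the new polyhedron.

30

The base solid has V = 20, E = 30, F = 12.
The dual swaps V and F and preserves E: V′ = F = 12, E′ = E = 30, F′ = V = 20.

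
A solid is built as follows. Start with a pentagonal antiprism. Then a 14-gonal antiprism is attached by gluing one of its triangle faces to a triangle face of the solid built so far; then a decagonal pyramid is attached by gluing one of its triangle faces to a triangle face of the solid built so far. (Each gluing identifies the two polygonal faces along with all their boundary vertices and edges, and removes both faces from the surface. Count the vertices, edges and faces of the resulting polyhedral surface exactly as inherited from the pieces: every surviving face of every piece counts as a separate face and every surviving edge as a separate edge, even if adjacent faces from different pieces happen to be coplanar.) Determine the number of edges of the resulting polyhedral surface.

A pentagonal antiprism: V=10, E=20, F=12.
Attach a 14-gonal antiprism (V=28, E=56, F=30) along a 3-gon: merge 3 vertices and 3 edges, delete both glued faces → V=35, E=73, F=40.
Attach a decagonal pyramid (V=11, E=20, F=11) along a 3-gon: merge 3 vertices and 3 edges, delete both glued faces → V=43, E=90, F=49.
Check: V − E + F = 43 − 90 + 49 = 2.

90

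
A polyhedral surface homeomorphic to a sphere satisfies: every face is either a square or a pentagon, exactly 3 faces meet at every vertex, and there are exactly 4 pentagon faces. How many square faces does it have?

Let x be the number of squares; then F = 4 + x.
Edge–face incidences: 2E = 5·4 + 4·x = 20 + 4x.
Every vertex has degree 3, so 3V = 2E.
Euler: V − E + F = 2 ⇒ (2E)/3 − E + (4 + x) = 2.
Multiply by 6: 2·(2E) − 3·(2E) + 6·(4 + x) = 12, i.e. 24 + 6x − (20 + 4x) = 12.
Collecting terms: 2x + 4 = 12, so 2x = 8, so x = 4.
Then 2E = 20 + 4·4 = 36, so E = 18, V = 2E/3 = 12, F = 4 + 4 = 8.

4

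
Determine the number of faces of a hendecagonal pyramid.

A pyramid on an n-gon base has one n-gon and n triangles: V = 11 + 1 = 12, E = 2·11 = 22, F = 11 + 1 = 12.
Check: V − E + F = 12 − 22 + 12 = 2.

12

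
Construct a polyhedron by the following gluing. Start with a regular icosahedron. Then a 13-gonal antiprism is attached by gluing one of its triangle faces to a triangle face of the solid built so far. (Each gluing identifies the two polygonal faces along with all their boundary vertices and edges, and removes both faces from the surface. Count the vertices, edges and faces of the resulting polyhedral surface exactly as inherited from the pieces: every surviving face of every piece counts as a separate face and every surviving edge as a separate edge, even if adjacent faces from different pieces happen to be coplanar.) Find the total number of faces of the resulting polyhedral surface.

46

A regular icosahedron: V=12, E=30, F=20.
Attach a 13-gonal antiprism (V=26, E=52, F=28) along a 3-gon: merge 3 vertices and 3 edges, delete both glued faces → V=35, E=79, F=46.
Check: V − E + F = 35 − 79 + 46 = 2.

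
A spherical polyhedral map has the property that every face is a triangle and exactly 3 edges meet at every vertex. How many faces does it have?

Each face has 3 edges and each edge borders two faces, so 2E = 3F.
Each vertex has degree 3, so 3V = 2E and hence V = 3F/3.
Euler: V − E + F = 2 ⇒ (3F/3) − (3F/2) + F = 2.
Multiply by 6: (6 − 9 + 6)F = 12, i.e. 3F = 12.
So F = 4, E = 3·4/2 = 6, V = 3·4/3 = 4.

4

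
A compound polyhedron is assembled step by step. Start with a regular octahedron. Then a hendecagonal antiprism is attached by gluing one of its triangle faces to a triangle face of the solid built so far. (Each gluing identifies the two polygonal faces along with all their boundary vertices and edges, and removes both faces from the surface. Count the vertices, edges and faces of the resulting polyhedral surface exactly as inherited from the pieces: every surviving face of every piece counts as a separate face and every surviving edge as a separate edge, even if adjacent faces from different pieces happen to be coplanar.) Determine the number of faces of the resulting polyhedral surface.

30

A regular octahedron: V=6, E=12, F=8.
Attach a hendecagonal antiprism (V=22, E=44, F=24) along a 3-gon: merge 3 vertices and 3 edges, delete both glued faces → V=25, E=53, F=30.
Check: V − E + F = 25 − 53 + 30 = 2.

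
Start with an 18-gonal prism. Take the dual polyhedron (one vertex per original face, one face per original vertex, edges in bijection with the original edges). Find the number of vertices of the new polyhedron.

The base solid has V = 36, E = 54, F = 20.
The dual swaps V and F and preserves E: V′ = F = 20, E′ = E = 54, F′ = V = 36.

20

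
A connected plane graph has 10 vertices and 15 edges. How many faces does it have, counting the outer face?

Euler's formula for a connected plane graph: V − E + F = 2, so F = 2 − 10 + 15 = 7.

7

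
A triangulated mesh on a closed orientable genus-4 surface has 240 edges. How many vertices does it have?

74

χ = 2 − 2·4 = -6, and every face is a triangle so 3F = 2E.
F = 2E/3 = 160. Then V = -6 + E − F = -6 + 240 − 160 = 74.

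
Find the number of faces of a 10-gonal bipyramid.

A bipyramid over an n-gon has 2n triangular faces and n + 2 vertices: V = 10 + 2 = 12, E = 3·10 = 30, F = 2·10 = 20.

20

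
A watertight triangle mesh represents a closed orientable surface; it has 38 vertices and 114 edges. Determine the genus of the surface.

Every face is a triangle and each edge borders two faces, so 3F = 2·114, giving F = 76.
χ = V − E + F = 38 − 114 + 76 = 0.
For a closed orientable surface χ = 2 − 2g, so g = (2 − (0))/2 = 1.

1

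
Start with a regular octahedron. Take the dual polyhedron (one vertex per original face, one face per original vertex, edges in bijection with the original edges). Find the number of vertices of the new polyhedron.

The base solid has V = 6, E = 12, F = 8.
The dual swaps V and F and preserves E: V′ = F = 8, E′ = E = 12, F′ = V = 6.

8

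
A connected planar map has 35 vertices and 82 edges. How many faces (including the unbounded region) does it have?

Euler's formula for a connected plane graph: V − E + F = 2, so F = 2 − 35 + 82 = 49.

49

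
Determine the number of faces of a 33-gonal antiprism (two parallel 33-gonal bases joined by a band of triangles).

68

An antiprism on an n-gon has two n-gon caps and 2n triangles: V = 2·33 = 66, E = 4·33 = 132, F = 2·33 + 2 = 68.
Check: V − E + F = 66 − 132 + 68 = 2.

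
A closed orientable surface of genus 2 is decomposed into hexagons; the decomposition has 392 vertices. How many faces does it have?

197

χ = 2 − 2·2 = -2, and every face is a hexagon so 6F = 2E.
V − E + F = -2 with E = 6F/2 gives 392 − (6/2 − 1)·F = -2, so F = 197 and E = 591.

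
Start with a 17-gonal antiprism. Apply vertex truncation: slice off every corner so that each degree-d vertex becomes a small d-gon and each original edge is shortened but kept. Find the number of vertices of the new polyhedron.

The base solid has V = 34, E = 68, F = 36.
Truncation replaces each original edge-end by a new vertex, so V′ = 2E = 136.
Each original edge survives, and each old vertex of degree d contributes d new edges; summing degrees gives Σd = 2E, so E′ = E + 2E = 3E = 204.
Each original face survives and each original vertex becomes one new face: F′ = F + V = 70.

136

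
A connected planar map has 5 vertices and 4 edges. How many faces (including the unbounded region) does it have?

1

Euler's formula for a connected plane graph: V − E + F = 2, so F = 2 − 5 + 4 = 1.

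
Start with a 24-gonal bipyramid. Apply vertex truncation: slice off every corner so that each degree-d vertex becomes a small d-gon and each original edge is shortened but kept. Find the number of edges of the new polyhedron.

216

The base solid has V = 26, E = 72, F = 48.
Truncation replaces each original edge-end by a new vertex, so V′ = 2E = 144.
Each original edge survives, and each old vertex of degree d contributes d new edges; summing degrees gives Σd = 2E, so E′ = E + 2E = 3E = 216.
Each original face survives and each original vertex becomes one new face: F′ = F + V = 74.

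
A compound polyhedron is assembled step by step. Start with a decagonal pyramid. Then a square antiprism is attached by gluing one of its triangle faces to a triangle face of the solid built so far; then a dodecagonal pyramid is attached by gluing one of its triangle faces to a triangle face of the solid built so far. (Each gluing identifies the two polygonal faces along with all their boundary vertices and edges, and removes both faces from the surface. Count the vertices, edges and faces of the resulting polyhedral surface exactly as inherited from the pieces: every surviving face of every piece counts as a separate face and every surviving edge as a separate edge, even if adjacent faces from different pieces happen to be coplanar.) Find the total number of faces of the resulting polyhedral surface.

A decagonal pyramid: V=11, E=20, F=11.
Attach a square antiprism (V=8, E=16, F=10) along a 3-gon: merge 3 vertices and 3 edges, delete both glued faces → V=16, E=33, F=19.
Attach a dodecagonal pyramid (V=13, E=24, F=13) along a 3-gon: merge 3 vertices and 3 edges, delete both glued faces → V=26, E=54, F=30.
Check: V − E + F = 26 − 54 + 30 = 2.

30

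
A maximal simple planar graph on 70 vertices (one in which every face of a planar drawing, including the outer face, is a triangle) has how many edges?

204

In a plane triangulation 3F = 2E and V − E + F = 2, so E = 3V − 6 = 3·70 − 6 = 204.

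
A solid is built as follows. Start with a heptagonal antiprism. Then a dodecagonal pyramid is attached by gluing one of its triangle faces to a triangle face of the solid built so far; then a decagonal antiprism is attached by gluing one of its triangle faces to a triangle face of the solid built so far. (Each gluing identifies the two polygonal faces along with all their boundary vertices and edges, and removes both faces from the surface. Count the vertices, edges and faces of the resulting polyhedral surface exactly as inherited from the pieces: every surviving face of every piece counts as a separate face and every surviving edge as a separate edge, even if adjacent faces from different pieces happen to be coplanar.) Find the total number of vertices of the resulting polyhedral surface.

A heptagonal antiprism: V=14, E=28, F=16.
Attach a dodecagonal pyramid (V=13, E=24, F=13) along a 3-gon: merge 3 vertices and 3 edges, delete both glued faces → V=24, E=49, F=27.
Attach a decagonal antiprism (V=20, E=40, F=22) along a 3-gon: merge 3 vertices and 3 edges, delete both glued faces → V=41, E=86, F=47.
Check: V − E + F = 41 − 86 + 47 = 2.

41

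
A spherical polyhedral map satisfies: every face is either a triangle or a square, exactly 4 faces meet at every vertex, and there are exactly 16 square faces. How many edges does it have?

44

Let x be the number of triangles; then F = 16 + x.
Edge–face incidences: 2E = 4·16 + 3·x = 64 + 3x.
Every vertex has degree 4, so 4V = 2E.
Euler: V − E + F = 2 ⇒ (2E)/4 − E + (16 + x) = 2.
Multiply by 8: 2·(2E) − 4·(2E) + 8·(16 + x) = 16, i.e. 128 + 8x − 2·(64 + 3x) = 16.
Collecting terms: 2x = 16, so x = 8.
Then 2E = 64 + 3·8 = 88, so E = 44, V = 2E/4 = 22, F = 16 + 8 = 24.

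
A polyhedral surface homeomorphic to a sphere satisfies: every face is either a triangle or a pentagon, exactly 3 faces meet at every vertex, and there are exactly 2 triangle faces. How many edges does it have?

18

Let x be the number of pentagons; then F = 2 + x.
Edge–face incidences: 2E = 3·2 + 5·x = 6 + 5x.
Every vertex has degree 3, so 3V = 2E.
Euler: V − E + F = 2 ⇒ (2E)/3 − E + (2 + x) = 2.
Multiply by 6: 2·(2E) − 3·(2E) + 6·(2 + x) = 12, i.e. 12 + 6x − (6 + 5x) = 12.
Collecting terms: x + 6 = 12, so x = 6.
Then 2E = 6 + 5·6 = 36, so E = 18, V = 2E/3 = 12, F = 2 + 6 = 8.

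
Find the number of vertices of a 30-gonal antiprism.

An antiprism on an n-gon has two n-gon caps and 2n triangles: V = 2·30 = 60, E = 4·30 = 120, F = 2·30 + 2 = 62.
Check: V − E + F = 60 − 120 + 62 = 2.

60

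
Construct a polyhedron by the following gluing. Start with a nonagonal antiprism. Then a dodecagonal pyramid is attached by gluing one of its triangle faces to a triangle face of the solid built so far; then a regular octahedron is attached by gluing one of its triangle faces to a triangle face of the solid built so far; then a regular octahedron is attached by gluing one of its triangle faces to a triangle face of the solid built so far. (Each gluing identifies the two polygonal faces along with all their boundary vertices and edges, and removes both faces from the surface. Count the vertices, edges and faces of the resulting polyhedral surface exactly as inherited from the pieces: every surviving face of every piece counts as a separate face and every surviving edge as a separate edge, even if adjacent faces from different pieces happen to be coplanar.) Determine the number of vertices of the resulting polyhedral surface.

A nonagonal antiprism: V=18, E=36, F=20.
Attach a dodecagonal pyramid (V=13, E=24, F=13) along a 3-gon: merge 3 vertices and 3 edges, delete both glued faces → V=28, E=57, F=31.
Attach a regular octahedron (V=6, E=12, F=8) along a 3-gon: merge 3 vertices and 3 edges, delete both glued faces → V=31, E=66, F=37.
Attach a regular octahedron (V=6, E=12, F=8) along a 3-gon: merge 3 vertices and 3 edges, delete both glued faces → V=34, E=75, F=43.
Check: V − E + F = 34 − 75 + 43 = 2.

34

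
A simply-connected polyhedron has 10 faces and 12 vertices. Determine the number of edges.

Here V − E + F = 2.
E = V + F − (2) = 12 + 10 − (2) = 20.

20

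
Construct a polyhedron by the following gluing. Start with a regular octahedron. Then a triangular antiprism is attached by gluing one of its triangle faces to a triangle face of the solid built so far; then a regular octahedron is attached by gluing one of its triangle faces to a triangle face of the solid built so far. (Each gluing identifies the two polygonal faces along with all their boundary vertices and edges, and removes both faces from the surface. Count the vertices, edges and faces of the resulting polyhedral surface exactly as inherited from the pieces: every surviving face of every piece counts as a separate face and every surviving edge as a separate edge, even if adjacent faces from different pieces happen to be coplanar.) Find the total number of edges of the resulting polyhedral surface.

A regular octahedron: V=6, E=12, F=8.
Attach a triangular antiprism (V=6, E=12, F=8) along a 3-gon: merge 3 vertices and 3 edges, delete both glued faces → V=9, E=21, F=14.
Attach a regular octahedron (V=6, E=12, F=8) along a 3-gon: merge 3 vertices and 3 edges, delete both glued faces → V=12, E=30, F=20.
Check: V − E + F = 12 − 30 + 20 = 2.

30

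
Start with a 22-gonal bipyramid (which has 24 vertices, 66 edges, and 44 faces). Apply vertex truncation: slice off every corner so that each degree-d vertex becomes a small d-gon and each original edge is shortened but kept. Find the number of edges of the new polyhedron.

198

Truncation replaces each original edge-end by a new vertex, so V′ = 2E = 132.
Each original edge survives, and each old vertex of degree d contributes d new edges; summing degrees gives Σd = 2E, so E′ = E + 2E = 3E = 198.
Each original face survives and each original vertex becomes one new face: F′ = F + V = 68.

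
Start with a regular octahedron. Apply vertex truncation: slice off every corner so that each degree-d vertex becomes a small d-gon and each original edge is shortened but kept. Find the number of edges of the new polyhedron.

The base solid has V = 6, E = 12, F = 8.
Truncation replaces each original edge-end by a new vertex, so V′ = 2E = 24.
Each original edge survives, and each old vertex of degree d contributes d new edges; summing degrees gives Σd = 2E, so E′ = E + 2E = 3E = 36.
Each original face survives and each original vertex becomes one new face: F′ = F + V = 14.

36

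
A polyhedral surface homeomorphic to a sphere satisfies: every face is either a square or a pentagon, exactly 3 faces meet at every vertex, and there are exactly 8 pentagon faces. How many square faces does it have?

Let x be the number of squares; then F = 8 + x.
Edge–face incidences: 2E = 5·8 + 4·x = 40 + 4x.
Every vertex has degree 3, so 3V = 2E.
Euler: V − E + F = 2 ⇒ (2E)/3 − E + (8 + x) = 2.
Multiply by 6: 2·(2E) − 3·(2E) + 6·(8 + x) = 12, i.e. 48 + 6x − (40 + 4x) = 12.
Collecting terms: 2x + 8 = 12, so 2x = 4, so x = 2.
Then 2E = 40 + 4·2 = 48, so E = 24, V = 2E/3 = 16, F = 8 + 2 = 10.

2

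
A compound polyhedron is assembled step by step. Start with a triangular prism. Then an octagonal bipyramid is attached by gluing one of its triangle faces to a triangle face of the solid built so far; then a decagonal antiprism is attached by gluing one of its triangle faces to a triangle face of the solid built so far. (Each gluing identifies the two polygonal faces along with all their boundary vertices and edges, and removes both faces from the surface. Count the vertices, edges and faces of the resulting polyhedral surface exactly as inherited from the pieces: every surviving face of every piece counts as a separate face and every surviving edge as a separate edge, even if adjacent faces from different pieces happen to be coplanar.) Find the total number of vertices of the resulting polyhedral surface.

A triangular prism: V=6, E=9, F=5.
Attach an octagonal bipyramid (V=10, E=24, F=16) along a 3-gon: merge 3 vertices and 3 edges, delete both glued faces → V=13, E=30, F=19.
Attach a decagonal antiprism (V=20, E=40, F=22) along a 3-gon: merge 3 vertices and 3 edges, delete both glued faces → V=30, E=67, F=39.
Check: V − E + F = 30 − 67 + 39 = 2.

30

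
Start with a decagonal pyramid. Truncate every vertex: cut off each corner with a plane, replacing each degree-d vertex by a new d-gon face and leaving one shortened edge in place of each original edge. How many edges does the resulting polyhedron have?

60

The base solid has V = 11, E = 20, F = 11.
Truncation replaces each original edge-end by a new vertex, so V′ = 2E = 40.
Each original edge survives, and each old vertex of degree d contributes d new edges; summing degrees gives Σd = 2E, so E′ = E + 2E = 3E = 60.
Each original face survives and each original vertex becomes one new face: F′ = F + V = 22.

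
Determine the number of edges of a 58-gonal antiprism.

232

An antiprism on an n-gon has two n-gon caps and 2n triangles: V = 2·58 = 116, E = 4·58 = 232, F = 2·58 + 2 = 118.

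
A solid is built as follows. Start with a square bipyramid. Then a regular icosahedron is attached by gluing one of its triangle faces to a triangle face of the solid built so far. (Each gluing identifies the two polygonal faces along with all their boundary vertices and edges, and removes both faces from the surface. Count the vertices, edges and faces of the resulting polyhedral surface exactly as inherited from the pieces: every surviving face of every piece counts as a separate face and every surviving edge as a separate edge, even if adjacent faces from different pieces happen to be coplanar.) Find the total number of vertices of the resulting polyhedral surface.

A square bipyramid: V=6, E=12, F=8.
Attach a regular icosahedron (V=12, E=30, F=20) along a 3-gon: merge 3 vertices and 3 edges, delete both glued faces → V=15, E=39, F=26.
Check: V − E + F = 15 − 39 + 26 = 2.

15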